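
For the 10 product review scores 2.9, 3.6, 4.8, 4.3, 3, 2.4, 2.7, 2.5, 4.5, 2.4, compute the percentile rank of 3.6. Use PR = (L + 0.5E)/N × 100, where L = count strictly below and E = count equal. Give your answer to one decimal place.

N = 10.
Strictly below 3.6: 6. Equal to 3.6: 1.
PR = (6 + 0.5·1)/10 × 100 = 65.0

65.0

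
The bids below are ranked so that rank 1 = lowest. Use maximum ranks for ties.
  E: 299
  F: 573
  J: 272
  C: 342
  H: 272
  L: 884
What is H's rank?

Sorted (ascending): 272, 272, 299, 342, 573, 884
The 2 values of 272 occupy positions 1–2 → each gets rank 2.
H has value 272 → rank 2.

2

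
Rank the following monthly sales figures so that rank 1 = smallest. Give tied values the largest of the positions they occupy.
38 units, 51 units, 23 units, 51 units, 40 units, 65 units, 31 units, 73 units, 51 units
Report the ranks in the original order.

3, 7, 1, 7, 4, 8, 2, 9, 7

Sorted (ascending): 23, 31, 38, 40, 51, 51, 51, 65, 73
The 3 values of 51 occupy positions 5–7 → each gets rank 7.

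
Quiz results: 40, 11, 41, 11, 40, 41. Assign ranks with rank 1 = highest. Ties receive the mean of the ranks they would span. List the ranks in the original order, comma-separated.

3.5, 5.5, 1.5, 5.5, 3.5, 1.5

Sorted (descending): 41, 41, 40, 40, 11, 11
The 2 values of 41 occupy positions 1–2 → average rank (1+2)/2 = 1.5.
The 2 values of 40 occupy positions 3–4 → average rank (3+4)/2 = 3.5.
The 2 values of 11 occupy positions 5–6 → average rank (5+6)/2 = 5.5.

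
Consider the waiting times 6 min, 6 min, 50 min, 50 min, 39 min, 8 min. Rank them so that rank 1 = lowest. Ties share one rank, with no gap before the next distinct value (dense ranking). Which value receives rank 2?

Sorted (ascending): 6, 6, 8, 39, 50, 50
The 2 values of 6 share dense rank 1.
The 2 values of 50 share dense rank 4.
Remaining distinct values take the next consecutive integers.
Rank 2 → value 8.

8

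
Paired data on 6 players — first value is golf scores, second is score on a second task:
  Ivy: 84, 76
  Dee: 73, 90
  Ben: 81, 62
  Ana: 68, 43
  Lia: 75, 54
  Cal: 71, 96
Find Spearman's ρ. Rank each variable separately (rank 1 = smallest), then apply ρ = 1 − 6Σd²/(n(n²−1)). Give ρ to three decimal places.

Ranks of variable 1: 6, 3, 5, 1, 4, 2
Ranks of variable 2: 4, 5, 3, 1, 2, 6
d = r₁ − r₂: 2, -2, 2, 0, 2, -4
d²: 4, 4, 4, 0, 4, 16; Σd² = 32
ρ = 1 − 6·32/(6·35) = 1 − 192/210 = 0.086

0.086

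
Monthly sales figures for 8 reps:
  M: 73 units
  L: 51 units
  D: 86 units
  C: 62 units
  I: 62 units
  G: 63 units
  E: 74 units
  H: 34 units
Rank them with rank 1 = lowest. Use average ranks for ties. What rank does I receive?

Sorted (ascending): 34, 51, 62, 62, 63, 73, 74, 86
The 2 values of 62 occupy positions 3–4 → average rank (3+4)/2 = 3.5.
I has value 62 units → rank 3.5.

3.5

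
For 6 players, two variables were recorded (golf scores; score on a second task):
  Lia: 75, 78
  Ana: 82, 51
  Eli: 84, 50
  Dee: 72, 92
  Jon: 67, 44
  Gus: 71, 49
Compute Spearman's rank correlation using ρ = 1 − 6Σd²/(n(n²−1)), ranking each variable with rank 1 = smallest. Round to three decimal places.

Ranks of variable 1: 4, 5, 6, 3, 1, 2
Ranks of variable 2: 5, 4, 3, 6, 1, 2
d = r₁ − r₂: -1, 1, 3, -3, 0, 0
d²: 1, 1, 9, 9, 0, 0; Σd² = 20
ρ = 1 − 6·20/(6·35) = 1 − 120/210 = 0.429

0.429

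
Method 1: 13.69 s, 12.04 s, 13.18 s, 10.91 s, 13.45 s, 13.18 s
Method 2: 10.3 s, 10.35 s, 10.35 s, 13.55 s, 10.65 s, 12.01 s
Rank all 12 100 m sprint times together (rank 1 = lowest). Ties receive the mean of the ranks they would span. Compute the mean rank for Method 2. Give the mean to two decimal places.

Sorted (ascending): 10.3, 10.35, 10.35, 10.65, 10.91, 12.01, 12.04, 13.18, 13.18, 13.45, 13.55, 13.69
The 2 values of 10.35 occupy positions 2–3 → average rank (2+3)/2 = 2.5.
The 2 values of 13.18 occupy positions 8–9 → average rank (8+9)/2 = 8.5.
Method 2 values → pooled ranks: 10.3→1, 10.35→2.5, 10.35→2.5, 13.55→11, 10.65→4, 12.01→6
Mean rank = (1 + 2.5 + 2.5 + 11 + 4 + 6) / 6 = 4.50

4.50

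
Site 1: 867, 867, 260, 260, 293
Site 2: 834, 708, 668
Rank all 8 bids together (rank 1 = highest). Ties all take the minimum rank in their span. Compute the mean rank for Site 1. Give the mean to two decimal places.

4.40

Sorted (descending): 867, 867, 834, 708, 668, 293, 260, 260
The 2 values of 867 occupy positions 1–2 → each gets rank 1.
The 2 values of 260 occupy positions 7–8 → each gets rank 7.
Site 1 values → pooled ranks: 867→1, 867→1, 260→7, 260→7, 293→6
Mean rank = (1 + 1 + 7 + 7 + 6) / 5 = 4.40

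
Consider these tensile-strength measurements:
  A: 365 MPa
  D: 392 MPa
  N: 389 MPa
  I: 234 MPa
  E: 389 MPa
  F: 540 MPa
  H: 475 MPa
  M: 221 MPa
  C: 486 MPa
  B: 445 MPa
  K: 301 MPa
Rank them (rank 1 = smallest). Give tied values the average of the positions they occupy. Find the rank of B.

8

Sorted (ascending): 221, 234, 301, 365, 389, 389, 392, 445, 475, 486, 540
The 2 values of 389 occupy positions 5–6 → average rank (5+6)/2 = 5.5.
B has value 445 MPa → rank 8.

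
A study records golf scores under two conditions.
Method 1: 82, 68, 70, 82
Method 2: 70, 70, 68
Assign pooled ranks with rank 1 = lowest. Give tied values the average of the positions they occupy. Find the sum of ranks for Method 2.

Sorted (ascending): 68, 68, 70, 70, 70, 82, 82
The 2 values of 68 occupy positions 1–2 → average rank (1+2)/2 = 1.5.
The 3 values of 70 occupy positions 3–5 → average rank 4.
The 2 values of 82 occupy positions 6–7 → average rank (6+7)/2 = 6.5.
Method 2 values → pooled ranks: 70→4, 70→4, 68→1.5
Rank sum = 4 + 4 + 1.5 = 9.5

9.5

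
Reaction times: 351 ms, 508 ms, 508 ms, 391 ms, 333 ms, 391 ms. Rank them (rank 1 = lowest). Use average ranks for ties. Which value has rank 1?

333

Sorted (ascending): 333, 351, 391, 391, 508, 508
The 2 values of 391 occupy positions 3–4 → average rank (3+4)/2 = 3.5.
The 2 values of 508 occupy positions 5–6 → average rank (5+6)/2 = 5.5.
Rank 1 → value 333.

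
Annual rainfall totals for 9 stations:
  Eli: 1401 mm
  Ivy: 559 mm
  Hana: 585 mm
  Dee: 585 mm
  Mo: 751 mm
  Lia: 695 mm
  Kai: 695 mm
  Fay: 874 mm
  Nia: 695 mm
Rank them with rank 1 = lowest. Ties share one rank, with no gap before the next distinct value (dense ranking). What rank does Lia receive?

3

Sorted (ascending): 559, 585, 585, 695, 695, 695, 751, 874, 1401
The 2 values of 585 share dense rank 2.
The 3 values of 695 share dense rank 3.
Remaining distinct values take the next consecutive integers.
Lia has value 695 mm → rank 3.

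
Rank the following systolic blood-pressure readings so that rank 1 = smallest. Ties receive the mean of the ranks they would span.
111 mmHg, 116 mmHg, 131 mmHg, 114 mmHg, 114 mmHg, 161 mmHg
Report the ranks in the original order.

Sorted (ascending): 111, 114, 114, 116, 131, 161
The 2 values of 114 occupy positions 2–3 → average rank (2+3)/2 = 2.5.

1, 4, 5, 2.5, 2.5, 6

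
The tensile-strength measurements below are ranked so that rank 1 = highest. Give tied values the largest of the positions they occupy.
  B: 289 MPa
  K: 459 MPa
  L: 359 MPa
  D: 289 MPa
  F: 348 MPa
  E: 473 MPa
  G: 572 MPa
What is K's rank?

Sorted (descending): 572, 473, 459, 359, 348, 289, 289
The 2 values of 289 occupy positions 6–7 → each gets rank 7.
K has value 459 MPa → rank 3.

3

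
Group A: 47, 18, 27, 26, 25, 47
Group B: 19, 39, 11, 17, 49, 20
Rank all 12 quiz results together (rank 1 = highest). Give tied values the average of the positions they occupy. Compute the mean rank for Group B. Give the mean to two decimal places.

Sorted (descending): 49, 47, 47, 39, 27, 26, 25, 20, 19, 18, 17, 11
The 2 values of 47 occupy positions 2–3 → average rank (2+3)/2 = 2.5.
Group B values → pooled ranks: 19→9, 39→4, 11→12, 17→11, 49→1, 20→8
Mean rank = (9 + 4 + 12 + 11 + 1 + 8) / 6 = 7.50

7.50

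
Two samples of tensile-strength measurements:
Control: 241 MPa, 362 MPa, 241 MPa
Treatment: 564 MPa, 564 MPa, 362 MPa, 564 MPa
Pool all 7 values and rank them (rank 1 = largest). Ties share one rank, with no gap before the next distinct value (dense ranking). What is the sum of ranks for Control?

Sorted (descending): 564, 564, 564, 362, 362, 241, 241
The 3 values of 564 share dense rank 1.
The 2 values of 362 share dense rank 2.
The 2 values of 241 share dense rank 3.
Control values → pooled ranks: 241→3, 362→2, 241→3
Rank sum = 3 + 2 + 3 = 8

8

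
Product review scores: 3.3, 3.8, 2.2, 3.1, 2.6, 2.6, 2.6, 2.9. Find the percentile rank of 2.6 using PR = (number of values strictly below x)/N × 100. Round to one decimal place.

N = 8.
Strictly below 2.6: 1. Equal to 2.6: 3.
PR = 1/8 × 100 = 12.5

12.5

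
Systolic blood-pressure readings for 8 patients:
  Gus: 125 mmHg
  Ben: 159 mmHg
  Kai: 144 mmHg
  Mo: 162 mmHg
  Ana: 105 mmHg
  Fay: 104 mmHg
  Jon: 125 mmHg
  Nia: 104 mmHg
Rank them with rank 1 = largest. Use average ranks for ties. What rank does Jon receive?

Sorted (descending): 162, 159, 144, 125, 125, 105, 104, 104
The 2 values of 125 occupy positions 4–5 → average rank (4+5)/2 = 4.5.
The 2 values of 104 occupy positions 7–8 → average rank (7+8)/2 = 7.5.
Jon has value 125 mmHg → rank 4.5.

4.5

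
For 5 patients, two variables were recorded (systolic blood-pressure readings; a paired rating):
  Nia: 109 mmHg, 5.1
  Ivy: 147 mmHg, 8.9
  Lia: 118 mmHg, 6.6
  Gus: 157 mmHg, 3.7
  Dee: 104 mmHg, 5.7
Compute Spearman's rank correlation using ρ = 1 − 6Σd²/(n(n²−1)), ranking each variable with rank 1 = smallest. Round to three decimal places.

Ranks of variable 1: 2, 4, 3, 5, 1
Ranks of variable 2: 2, 5, 4, 1, 3
d = r₁ − r₂: 0, -1, -1, 4, -2
d²: 0, 1, 1, 16, 4; Σd² = 22
ρ = 1 − 6·22/(5·24) = 1 − 132/120 = -0.100

-0.100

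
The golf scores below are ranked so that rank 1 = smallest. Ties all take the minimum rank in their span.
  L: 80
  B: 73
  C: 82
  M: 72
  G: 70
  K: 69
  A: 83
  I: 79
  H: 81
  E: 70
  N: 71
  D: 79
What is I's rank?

7

Sorted (ascending): 69, 70, 70, 71, 72, 73, 79, 79, 80, 81, 82, 83
The 2 values of 70 occupy positions 2–3 → each gets rank 2.
The 2 values of 79 occupy positions 7–8 → each gets rank 7.
I has value 79 → rank 7.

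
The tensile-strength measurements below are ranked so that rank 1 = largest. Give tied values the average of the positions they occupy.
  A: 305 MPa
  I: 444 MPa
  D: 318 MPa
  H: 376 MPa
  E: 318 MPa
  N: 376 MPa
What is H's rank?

2.5

Sorted (descending): 444, 376, 376, 318, 318, 305
The 2 values of 376 occupy positions 2–3 → average rank (2+3)/2 = 2.5.
The 2 values of 318 occupy positions 4–5 → average rank (4+5)/2 = 4.5.
H has value 376 MPa → rank 2.5.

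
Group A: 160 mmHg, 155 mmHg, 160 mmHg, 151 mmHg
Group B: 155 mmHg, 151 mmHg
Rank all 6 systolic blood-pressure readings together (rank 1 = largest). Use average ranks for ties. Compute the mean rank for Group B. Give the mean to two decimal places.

Sorted (descending): 160, 160, 155, 155, 151, 151
The 2 values of 160 occupy positions 1–2 → average rank (1+2)/2 = 1.5.
The 2 values of 155 occupy positions 3–4 → average rank (3+4)/2 = 3.5.
The 2 values of 151 occupy positions 5–6 → average rank (5+6)/2 = 5.5.
Group B values → pooled ranks: 155→3.5, 151→5.5
Mean rank = (3.5 + 5.5) / 2 = 4.50

4.50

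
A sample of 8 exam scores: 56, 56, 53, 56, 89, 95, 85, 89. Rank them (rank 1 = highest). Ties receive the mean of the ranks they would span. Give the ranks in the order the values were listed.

6, 6, 8, 6, 2.5, 1, 4, 2.5

Sorted (descending): 95, 89, 89, 85, 56, 56, 56, 53
The 2 values of 89 occupy positions 2–3 → average rank (2+3)/2 = 2.5.
The 3 values of 56 occupy positions 5–7 → average rank 6.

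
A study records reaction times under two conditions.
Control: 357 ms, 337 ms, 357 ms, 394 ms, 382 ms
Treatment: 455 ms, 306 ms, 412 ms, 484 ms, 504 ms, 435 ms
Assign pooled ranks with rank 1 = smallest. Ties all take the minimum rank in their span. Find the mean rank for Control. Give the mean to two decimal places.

Sorted (ascending): 306, 337, 357, 357, 382, 394, 412, 435, 455, 484, 504
The 2 values of 357 occupy positions 3–4 → each gets rank 3.
Control values → pooled ranks: 357→3, 337→2, 357→3, 394→6, 382→5
Mean rank = (3 + 2 + 3 + 6 + 5) / 5 = 3.80

3.80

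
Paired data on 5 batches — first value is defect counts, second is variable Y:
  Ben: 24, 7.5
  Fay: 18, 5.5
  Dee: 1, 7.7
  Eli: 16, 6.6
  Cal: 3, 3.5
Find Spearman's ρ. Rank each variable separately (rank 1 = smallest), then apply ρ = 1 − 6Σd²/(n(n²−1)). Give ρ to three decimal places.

-0.100

Ranks of variable 1: 5, 4, 1, 3, 2
Ranks of variable 2: 4, 2, 5, 3, 1
d = r₁ − r₂: 1, 2, -4, 0, 1
d²: 1, 4, 16, 0, 1; Σd² = 22
ρ = 1 − 6·22/(5·24) = 1 − 132/120 = -0.100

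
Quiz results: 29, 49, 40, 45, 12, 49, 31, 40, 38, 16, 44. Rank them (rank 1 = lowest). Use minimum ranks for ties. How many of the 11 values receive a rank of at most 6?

Sorted (ascending): 12, 16, 29, 31, 38, 40, 40, 44, 45, 49, 49
The 2 values of 40 occupy positions 6–7 → each gets rank 6.
The 2 values of 49 occupy positions 10–11 → each gets rank 10.
Ranks ≤ 6: {1, 2, 3, 4, 5, 6, 6} → 7 values.

7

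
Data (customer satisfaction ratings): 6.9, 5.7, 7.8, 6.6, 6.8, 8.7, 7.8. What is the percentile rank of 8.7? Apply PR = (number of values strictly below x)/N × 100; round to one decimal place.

85.7

N = 7.
Strictly below 8.7: 6. Equal to 8.7: 1.
PR = 6/7 × 100 = 85.7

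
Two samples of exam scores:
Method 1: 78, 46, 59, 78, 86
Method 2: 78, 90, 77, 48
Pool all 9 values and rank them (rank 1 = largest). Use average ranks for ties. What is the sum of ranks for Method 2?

Sorted (descending): 90, 86, 78, 78, 78, 77, 59, 48, 46
The 3 values of 78 occupy positions 3–5 → average rank 4.
Method 2 values → pooled ranks: 78→4, 90→1, 77→6, 48→8
Rank sum = 4 + 1 + 6 + 8 = 19

19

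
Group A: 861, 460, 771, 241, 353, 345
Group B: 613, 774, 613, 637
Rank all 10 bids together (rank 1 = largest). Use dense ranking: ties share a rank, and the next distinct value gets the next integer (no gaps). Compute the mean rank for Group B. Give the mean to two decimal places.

4.00

Sorted (descending): 861, 774, 771, 637, 613, 613, 460, 353, 345, 241
The 2 values of 613 share dense rank 5.
Remaining distinct values take the next consecutive integers.
Group B values → pooled ranks: 613→5, 774→2, 613→5, 637→4
Mean rank = (5 + 2 + 5 + 4) / 4 = 4.00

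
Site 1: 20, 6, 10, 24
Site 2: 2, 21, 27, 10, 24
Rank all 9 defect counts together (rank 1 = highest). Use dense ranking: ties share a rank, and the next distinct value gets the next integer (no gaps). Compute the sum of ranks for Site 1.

Sorted (descending): 27, 24, 24, 21, 20, 10, 10, 6, 2
The 2 values of 24 share dense rank 2.
The 2 values of 10 share dense rank 5.
Remaining distinct values take the next consecutive integers.
Site 1 values → pooled ranks: 20→4, 6→6, 10→5, 24→2
Rank sum = 4 + 6 + 5 + 2 = 17

17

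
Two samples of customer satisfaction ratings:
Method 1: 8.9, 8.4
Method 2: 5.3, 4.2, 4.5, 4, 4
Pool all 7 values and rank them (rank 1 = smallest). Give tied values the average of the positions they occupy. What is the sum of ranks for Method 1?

13

Sorted (ascending): 4, 4, 4.2, 4.5, 5.3, 8.4, 8.9
The 2 values of 4 occupy positions 1–2 → average rank (1+2)/2 = 1.5.
Method 1 values → pooled ranks: 8.9→7, 8.4→6
Rank sum = 7 + 6 = 13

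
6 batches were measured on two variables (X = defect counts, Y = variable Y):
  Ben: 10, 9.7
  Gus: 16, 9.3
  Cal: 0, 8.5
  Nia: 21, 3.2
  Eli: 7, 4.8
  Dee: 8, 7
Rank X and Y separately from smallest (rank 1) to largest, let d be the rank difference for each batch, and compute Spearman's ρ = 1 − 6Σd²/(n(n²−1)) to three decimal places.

Ranks of variable 1: 4, 5, 1, 6, 2, 3
Ranks of variable 2: 6, 5, 4, 1, 2, 3
d = r₁ − r₂: -2, 0, -3, 5, 0, 0
d²: 4, 0, 9, 25, 0, 0; Σd² = 38
ρ = 1 − 6·38/(6·35) = 1 − 228/210 = -0.086

-0.086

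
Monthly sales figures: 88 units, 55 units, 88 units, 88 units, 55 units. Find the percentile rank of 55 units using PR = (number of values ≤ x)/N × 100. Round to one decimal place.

N = 5.
Strictly below 55: 0. Equal to 55: 2.
PR = 2/5 × 100 = 40.0

40.0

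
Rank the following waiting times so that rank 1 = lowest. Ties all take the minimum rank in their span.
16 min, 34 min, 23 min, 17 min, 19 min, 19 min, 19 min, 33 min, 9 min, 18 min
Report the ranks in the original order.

Sorted (ascending): 9, 16, 17, 18, 19, 19, 19, 23, 33, 34
The 3 values of 19 occupy positions 5–7 → each gets rank 5.

2, 10, 8, 3, 5, 5, 5, 9, 1, 4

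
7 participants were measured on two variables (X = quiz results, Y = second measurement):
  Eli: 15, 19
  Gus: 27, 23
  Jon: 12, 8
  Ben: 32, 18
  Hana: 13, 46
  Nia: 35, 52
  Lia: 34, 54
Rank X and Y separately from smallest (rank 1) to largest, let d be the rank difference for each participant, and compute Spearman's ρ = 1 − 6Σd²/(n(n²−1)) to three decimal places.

Ranks of variable 1: 3, 4, 1, 5, 2, 7, 6
Ranks of variable 2: 3, 4, 1, 2, 5, 6, 7
d = r₁ − r₂: 0, 0, 0, 3, -3, 1, -1
d²: 0, 0, 0, 9, 9, 1, 1; Σd² = 20
ρ = 1 − 6·20/(7·48) = 1 − 120/336 = 0.643

0.643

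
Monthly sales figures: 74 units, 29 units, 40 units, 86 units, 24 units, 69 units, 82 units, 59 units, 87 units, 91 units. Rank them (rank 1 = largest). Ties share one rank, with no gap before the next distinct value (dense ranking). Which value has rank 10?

Sorted (descending): 91, 87, 86, 82, 74, 69, 59, 40, 29, 24
No ties — each value takes its position as its rank.
Rank 10 → value 24.

24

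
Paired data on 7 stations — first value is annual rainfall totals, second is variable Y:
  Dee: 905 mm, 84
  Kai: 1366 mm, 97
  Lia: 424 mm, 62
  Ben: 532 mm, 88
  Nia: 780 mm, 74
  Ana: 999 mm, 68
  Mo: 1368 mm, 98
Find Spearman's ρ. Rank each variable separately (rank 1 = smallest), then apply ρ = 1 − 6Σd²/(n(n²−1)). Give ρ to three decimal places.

0.679

Ranks of variable 1: 4, 6, 1, 2, 3, 5, 7
Ranks of variable 2: 4, 6, 1, 5, 3, 2, 7
d = r₁ − r₂: 0, 0, 0, -3, 0, 3, 0
d²: 0, 0, 0, 9, 0, 9, 0; Σd² = 18
ρ = 1 − 6·18/(7·48) = 1 − 108/336 = 0.679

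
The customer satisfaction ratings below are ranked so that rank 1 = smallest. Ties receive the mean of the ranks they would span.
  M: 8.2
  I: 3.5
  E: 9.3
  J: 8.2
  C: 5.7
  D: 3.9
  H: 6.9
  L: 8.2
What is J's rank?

6

Sorted (ascending): 3.5, 3.9, 5.7, 6.9, 8.2, 8.2, 8.2, 9.3
The 3 values of 8.2 occupy positions 5–7 → average rank 6.
J has value 8.2 → rank 6.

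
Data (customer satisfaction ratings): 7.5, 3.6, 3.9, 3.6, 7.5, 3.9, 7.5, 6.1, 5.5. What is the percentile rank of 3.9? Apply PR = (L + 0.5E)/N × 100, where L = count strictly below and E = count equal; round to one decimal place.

33.3

N = 9.
Strictly below 3.9: 2. Equal to 3.9: 2.
PR = (2 + 0.5·2)/9 × 100 = 33.3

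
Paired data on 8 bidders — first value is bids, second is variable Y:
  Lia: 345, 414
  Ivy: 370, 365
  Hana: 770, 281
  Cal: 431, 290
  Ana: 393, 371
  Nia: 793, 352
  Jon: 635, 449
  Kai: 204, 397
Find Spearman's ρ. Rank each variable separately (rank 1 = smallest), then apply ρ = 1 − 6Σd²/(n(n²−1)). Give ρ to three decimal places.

Ranks of variable 1: 2, 3, 7, 5, 4, 8, 6, 1
Ranks of variable 2: 7, 4, 1, 2, 5, 3, 8, 6
d = r₁ − r₂: -5, -1, 6, 3, -1, 5, -2, -5
d²: 25, 1, 36, 9, 1, 25, 4, 25; Σd² = 126
ρ = 1 − 6·126/(8·63) = 1 − 756/504 = -0.500

-0.500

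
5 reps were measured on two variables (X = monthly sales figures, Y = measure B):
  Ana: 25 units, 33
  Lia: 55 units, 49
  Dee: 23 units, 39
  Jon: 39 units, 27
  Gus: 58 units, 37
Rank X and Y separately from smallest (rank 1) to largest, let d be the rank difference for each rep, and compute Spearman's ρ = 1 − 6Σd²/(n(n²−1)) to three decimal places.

0.100

Ranks of variable 1: 2, 4, 1, 3, 5
Ranks of variable 2: 2, 5, 4, 1, 3
d = r₁ − r₂: 0, -1, -3, 2, 2
d²: 0, 1, 9, 4, 4; Σd² = 18
ρ = 1 − 6·18/(5·24) = 1 − 108/120 = 0.100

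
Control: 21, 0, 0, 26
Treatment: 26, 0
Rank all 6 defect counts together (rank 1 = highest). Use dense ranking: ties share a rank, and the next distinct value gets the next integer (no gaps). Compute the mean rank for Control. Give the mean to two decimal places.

Sorted (descending): 26, 26, 21, 0, 0, 0
The 2 values of 26 share dense rank 1.
The 3 values of 0 share dense rank 3.
Remaining distinct values take the next consecutive integers.
Control values → pooled ranks: 21→2, 0→3, 0→3, 26→1
Mean rank = (2 + 3 + 3 + 1) / 4 = 2.25

2.25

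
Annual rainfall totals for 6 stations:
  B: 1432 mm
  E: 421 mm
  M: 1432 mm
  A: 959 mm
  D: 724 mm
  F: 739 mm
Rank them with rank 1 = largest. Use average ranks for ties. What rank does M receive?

Sorted (descending): 1432, 1432, 959, 739, 724, 421
The 2 values of 1432 occupy positions 1–2 → average rank (1+2)/2 = 1.5.
M has value 1432 mm → rank 1.5.

1.5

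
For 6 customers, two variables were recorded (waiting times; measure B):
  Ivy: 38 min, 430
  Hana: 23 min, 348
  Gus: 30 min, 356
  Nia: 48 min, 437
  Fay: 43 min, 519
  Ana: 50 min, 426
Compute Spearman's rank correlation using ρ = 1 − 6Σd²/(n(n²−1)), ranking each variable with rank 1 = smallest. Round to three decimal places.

0.600

Ranks of variable 1: 3, 1, 2, 5, 4, 6
Ranks of variable 2: 4, 1, 2, 5, 6, 3
d = r₁ − r₂: -1, 0, 0, 0, -2, 3
d²: 1, 0, 0, 0, 4, 9; Σd² = 14
ρ = 1 − 6·14/(6·35) = 1 − 84/210 = 0.600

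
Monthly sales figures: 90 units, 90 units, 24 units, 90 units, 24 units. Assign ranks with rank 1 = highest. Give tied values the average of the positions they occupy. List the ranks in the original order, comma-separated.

Sorted (descending): 90, 90, 90, 24, 24
The 3 values of 90 occupy positions 1–3 → average rank 2.
The 2 values of 24 occupy positions 4–5 → average rank (4+5)/2 = 4.5.

2, 2, 4.5, 2, 4.5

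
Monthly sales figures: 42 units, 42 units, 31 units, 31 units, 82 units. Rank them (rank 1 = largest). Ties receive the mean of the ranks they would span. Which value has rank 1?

82

Sorted (descending): 82, 42, 42, 31, 31
The 2 values of 42 occupy positions 2–3 → average rank (2+3)/2 = 2.5.
The 2 values of 31 occupy positions 4–5 → average rank (4+5)/2 = 4.5.
Rank 1 → value 82.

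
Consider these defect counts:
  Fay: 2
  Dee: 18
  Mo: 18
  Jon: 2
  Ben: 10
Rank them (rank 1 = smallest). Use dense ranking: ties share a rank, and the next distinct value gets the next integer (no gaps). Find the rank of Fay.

Sorted (ascending): 2, 2, 10, 18, 18
The 2 values of 2 share dense rank 1.
The 2 values of 18 share dense rank 3.
Remaining distinct values take the next consecutive integers.
Fay has value 2 → rank 1.

1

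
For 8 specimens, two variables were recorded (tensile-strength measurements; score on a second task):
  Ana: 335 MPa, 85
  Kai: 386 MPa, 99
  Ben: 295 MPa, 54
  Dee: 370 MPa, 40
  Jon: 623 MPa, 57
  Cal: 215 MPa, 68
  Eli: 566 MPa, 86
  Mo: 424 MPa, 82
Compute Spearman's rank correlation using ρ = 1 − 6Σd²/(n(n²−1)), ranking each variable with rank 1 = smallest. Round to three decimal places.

0.262

Ranks of variable 1: 3, 5, 2, 4, 8, 1, 7, 6
Ranks of variable 2: 6, 8, 2, 1, 3, 4, 7, 5
d = r₁ − r₂: -3, -3, 0, 3, 5, -3, 0, 1
d²: 9, 9, 0, 9, 25, 9, 0, 1; Σd² = 62
ρ = 1 − 6·62/(8·63) = 1 − 372/504 = 0.262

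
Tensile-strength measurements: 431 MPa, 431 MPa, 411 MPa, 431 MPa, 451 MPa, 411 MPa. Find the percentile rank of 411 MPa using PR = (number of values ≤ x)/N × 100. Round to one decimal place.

33.3

N = 6.
Strictly below 411: 0. Equal to 411: 2.
PR = 2/6 × 100 = 33.3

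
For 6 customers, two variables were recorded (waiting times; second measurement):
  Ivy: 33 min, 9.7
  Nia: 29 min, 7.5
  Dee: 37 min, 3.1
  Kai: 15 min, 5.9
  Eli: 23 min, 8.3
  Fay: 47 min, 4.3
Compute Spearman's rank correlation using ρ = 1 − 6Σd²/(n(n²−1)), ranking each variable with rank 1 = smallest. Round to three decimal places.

-0.429

Ranks of variable 1: 4, 3, 5, 1, 2, 6
Ranks of variable 2: 6, 4, 1, 3, 5, 2
d = r₁ − r₂: -2, -1, 4, -2, -3, 4
d²: 4, 1, 16, 4, 9, 16; Σd² = 50
ρ = 1 − 6·50/(6·35) = 1 − 300/210 = -0.429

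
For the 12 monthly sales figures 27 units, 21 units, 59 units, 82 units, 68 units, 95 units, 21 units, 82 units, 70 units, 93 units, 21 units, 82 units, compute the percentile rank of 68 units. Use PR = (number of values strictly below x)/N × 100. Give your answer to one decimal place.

41.7

N = 12.
Strictly below 68: 5. Equal to 68: 1.
PR = 5/12 × 100 = 41.7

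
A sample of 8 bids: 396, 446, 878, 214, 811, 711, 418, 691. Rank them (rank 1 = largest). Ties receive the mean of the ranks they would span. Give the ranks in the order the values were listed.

7, 5, 1, 8, 2, 3, 6, 4

Sorted (descending): 878, 811, 711, 691, 446, 418, 396, 214
No ties — each value takes its position as its rank.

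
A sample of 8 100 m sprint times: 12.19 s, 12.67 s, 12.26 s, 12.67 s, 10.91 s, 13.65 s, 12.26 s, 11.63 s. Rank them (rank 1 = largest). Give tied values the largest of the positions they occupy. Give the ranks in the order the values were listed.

Sorted (descending): 13.65, 12.67, 12.67, 12.26, 12.26, 12.19, 11.63, 10.91
The 2 values of 12.67 occupy positions 2–3 → each gets rank 3.
The 2 values of 12.26 occupy positions 4–5 → each gets rank 5.

6, 3, 5, 3, 8, 1, 5, 7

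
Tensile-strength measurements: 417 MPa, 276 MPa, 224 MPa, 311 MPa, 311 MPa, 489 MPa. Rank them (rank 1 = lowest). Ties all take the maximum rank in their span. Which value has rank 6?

489

Sorted (ascending): 224, 276, 311, 311, 417, 489
The 2 values of 311 occupy positions 3–4 → each gets rank 4.
Rank 6 → value 489.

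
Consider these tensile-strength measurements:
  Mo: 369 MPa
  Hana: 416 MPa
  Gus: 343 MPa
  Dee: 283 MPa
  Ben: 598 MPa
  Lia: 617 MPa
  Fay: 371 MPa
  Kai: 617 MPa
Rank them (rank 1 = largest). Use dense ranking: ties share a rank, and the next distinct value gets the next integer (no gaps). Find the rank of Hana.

Sorted (descending): 617, 617, 598, 416, 371, 369, 343, 283
The 2 values of 617 share dense rank 1.
Remaining distinct values take the next consecutive integers.
Hana has value 416 MPa → rank 3.

3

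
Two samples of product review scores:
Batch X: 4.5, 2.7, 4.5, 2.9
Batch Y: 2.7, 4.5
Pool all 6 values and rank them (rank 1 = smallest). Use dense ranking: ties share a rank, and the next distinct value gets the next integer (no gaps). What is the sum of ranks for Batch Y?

4

Sorted (ascending): 2.7, 2.7, 2.9, 4.5, 4.5, 4.5
The 2 values of 2.7 share dense rank 1.
The 3 values of 4.5 share dense rank 3.
Remaining distinct values take the next consecutive integers.
Batch Y values → pooled ranks: 2.7→1, 4.5→3
Rank sum = 1 + 3 = 4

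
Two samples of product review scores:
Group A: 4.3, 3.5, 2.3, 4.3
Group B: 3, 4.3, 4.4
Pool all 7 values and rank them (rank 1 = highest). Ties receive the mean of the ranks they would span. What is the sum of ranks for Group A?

Sorted (descending): 4.4, 4.3, 4.3, 4.3, 3.5, 3, 2.3
The 3 values of 4.3 occupy positions 2–4 → average rank 3.
Group A values → pooled ranks: 4.3→3, 3.5→5, 2.3→7, 4.3→3
Rank sum = 3 + 5 + 7 + 3 = 18

18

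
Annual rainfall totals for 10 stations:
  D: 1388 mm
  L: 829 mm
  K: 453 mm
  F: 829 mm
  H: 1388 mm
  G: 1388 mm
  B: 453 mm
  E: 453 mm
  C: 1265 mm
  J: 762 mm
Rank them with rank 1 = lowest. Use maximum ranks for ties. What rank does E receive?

3

Sorted (ascending): 453, 453, 453, 762, 829, 829, 1265, 1388, 1388, 1388
The 3 values of 453 occupy positions 1–3 → each gets rank 3.
The 2 values of 829 occupy positions 5–6 → each gets rank 6.
The 3 values of 1388 occupy positions 8–10 → each gets rank 10.
E has value 453 mm → rank 3.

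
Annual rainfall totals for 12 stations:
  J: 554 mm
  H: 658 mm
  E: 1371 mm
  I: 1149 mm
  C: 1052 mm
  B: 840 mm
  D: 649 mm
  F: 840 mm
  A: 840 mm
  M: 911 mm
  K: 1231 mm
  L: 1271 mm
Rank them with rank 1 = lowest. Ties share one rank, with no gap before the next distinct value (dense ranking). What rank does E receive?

Sorted (ascending): 554, 649, 658, 840, 840, 840, 911, 1052, 1149, 1231, 1271, 1371
The 3 values of 840 share dense rank 4.
Remaining distinct values take the next consecutive integers.
E has value 1371 mm → rank 10.

10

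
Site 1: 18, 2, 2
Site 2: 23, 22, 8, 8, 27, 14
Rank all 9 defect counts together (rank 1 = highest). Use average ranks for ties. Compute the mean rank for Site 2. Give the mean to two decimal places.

4.00

Sorted (descending): 27, 23, 22, 18, 14, 8, 8, 2, 2
The 2 values of 8 occupy positions 6–7 → average rank (6+7)/2 = 6.5.
The 2 values of 2 occupy positions 8–9 → average rank (8+9)/2 = 8.5.
Site 2 values → pooled ranks: 23→2, 22→3, 8→6.5, 8→6.5, 27→1, 14→5
Mean rank = (2 + 3 + 6.5 + 6.5 + 1 + 5) / 6 = 4.00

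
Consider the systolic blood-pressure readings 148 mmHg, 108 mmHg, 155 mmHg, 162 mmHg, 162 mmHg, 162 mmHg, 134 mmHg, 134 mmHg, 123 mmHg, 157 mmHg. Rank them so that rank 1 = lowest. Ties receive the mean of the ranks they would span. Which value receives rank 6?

155

Sorted (ascending): 108, 123, 134, 134, 148, 155, 157, 162, 162, 162
The 2 values of 134 occupy positions 3–4 → average rank (3+4)/2 = 3.5.
The 3 values of 162 occupy positions 8–10 → average rank 9.
Rank 6 → value 155.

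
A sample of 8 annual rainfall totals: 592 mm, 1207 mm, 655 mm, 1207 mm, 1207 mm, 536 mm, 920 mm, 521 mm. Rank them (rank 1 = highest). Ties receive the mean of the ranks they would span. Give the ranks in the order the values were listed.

Sorted (descending): 1207, 1207, 1207, 920, 655, 592, 536, 521
The 3 values of 1207 occupy positions 1–3 → average rank 2.

6, 2, 5, 2, 2, 7, 4, 8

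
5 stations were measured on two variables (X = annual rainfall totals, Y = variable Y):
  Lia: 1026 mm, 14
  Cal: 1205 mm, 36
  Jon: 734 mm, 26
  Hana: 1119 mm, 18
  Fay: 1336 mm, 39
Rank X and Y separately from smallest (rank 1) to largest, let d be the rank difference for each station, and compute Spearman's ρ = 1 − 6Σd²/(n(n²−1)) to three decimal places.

Ranks of variable 1: 2, 4, 1, 3, 5
Ranks of variable 2: 1, 4, 3, 2, 5
d = r₁ − r₂: 1, 0, -2, 1, 0
d²: 1, 0, 4, 1, 0; Σd² = 6
ρ = 1 − 6·6/(5·24) = 1 − 36/120 = 0.700

0.700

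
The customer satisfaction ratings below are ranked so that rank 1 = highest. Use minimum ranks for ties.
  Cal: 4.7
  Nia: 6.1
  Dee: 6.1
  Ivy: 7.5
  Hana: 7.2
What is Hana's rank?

2

Sorted (descending): 7.5, 7.2, 6.1, 6.1, 4.7
The 2 values of 6.1 occupy positions 3–4 → each gets rank 3.
Hana has value 7.2 → rank 2.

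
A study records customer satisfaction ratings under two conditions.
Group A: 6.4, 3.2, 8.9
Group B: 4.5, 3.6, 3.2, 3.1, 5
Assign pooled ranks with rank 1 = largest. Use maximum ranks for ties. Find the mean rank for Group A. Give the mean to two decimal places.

3.33

Sorted (descending): 8.9, 6.4, 5, 4.5, 3.6, 3.2, 3.2, 3.1
The 2 values of 3.2 occupy positions 6–7 → each gets rank 7.
Group A values → pooled ranks: 6.4→2, 3.2→7, 8.9→1
Mean rank = (2 + 7 + 1) / 3 = 3.33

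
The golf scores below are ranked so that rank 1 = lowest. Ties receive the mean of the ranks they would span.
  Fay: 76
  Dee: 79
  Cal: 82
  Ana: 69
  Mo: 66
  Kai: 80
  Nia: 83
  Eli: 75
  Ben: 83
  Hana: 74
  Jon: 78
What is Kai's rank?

8

Sorted (ascending): 66, 69, 74, 75, 76, 78, 79, 80, 82, 83, 83
The 2 values of 83 occupy positions 10–11 → average rank (10+11)/2 = 10.5.
Kai has value 80 → rank 8.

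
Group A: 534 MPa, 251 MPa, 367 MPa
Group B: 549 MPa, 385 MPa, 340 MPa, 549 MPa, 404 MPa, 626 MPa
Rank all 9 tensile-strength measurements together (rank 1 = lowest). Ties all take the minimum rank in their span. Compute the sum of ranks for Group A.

10

Sorted (ascending): 251, 340, 367, 385, 404, 534, 549, 549, 626
The 2 values of 549 occupy positions 7–8 → each gets rank 7.
Group A values → pooled ranks: 534→6, 251→1, 367→3
Rank sum = 6 + 1 + 3 = 10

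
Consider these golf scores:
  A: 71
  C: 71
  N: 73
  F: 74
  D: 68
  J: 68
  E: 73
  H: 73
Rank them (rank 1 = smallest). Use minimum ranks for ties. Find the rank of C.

3

Sorted (ascending): 68, 68, 71, 71, 73, 73, 73, 74
The 2 values of 68 occupy positions 1–2 → each gets rank 1.
The 2 values of 71 occupy positions 3–4 → each gets rank 3.
The 3 values of 73 occupy positions 5–7 → each gets rank 5.
C has value 71 → rank 3.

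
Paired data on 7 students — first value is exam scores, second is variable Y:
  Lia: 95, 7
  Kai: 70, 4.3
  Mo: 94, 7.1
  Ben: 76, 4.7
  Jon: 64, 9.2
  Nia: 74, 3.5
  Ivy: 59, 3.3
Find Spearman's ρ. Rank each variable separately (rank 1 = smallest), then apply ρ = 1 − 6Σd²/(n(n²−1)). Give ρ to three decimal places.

0.393

Ranks of variable 1: 7, 3, 6, 5, 2, 4, 1
Ranks of variable 2: 5, 3, 6, 4, 7, 2, 1
d = r₁ − r₂: 2, 0, 0, 1, -5, 2, 0
d²: 4, 0, 0, 1, 25, 4, 0; Σd² = 34
ρ = 1 − 6·34/(7·48) = 1 − 204/336 = 0.393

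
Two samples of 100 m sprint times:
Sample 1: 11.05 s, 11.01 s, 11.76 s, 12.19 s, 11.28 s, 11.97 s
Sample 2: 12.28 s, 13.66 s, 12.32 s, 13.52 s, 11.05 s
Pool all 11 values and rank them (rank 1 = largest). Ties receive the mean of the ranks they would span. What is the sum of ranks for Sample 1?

Sorted (descending): 13.66, 13.52, 12.32, 12.28, 12.19, 11.97, 11.76, 11.28, 11.05, 11.05, 11.01
The 2 values of 11.05 occupy positions 9–10 → average rank (9+10)/2 = 9.5.
Sample 1 values → pooled ranks: 11.05→9.5, 11.01→11, 11.76→7, 12.19→5, 11.28→8, 11.97→6
Rank sum = 9.5 + 11 + 7 + 5 + 8 + 6 = 46.5

46.5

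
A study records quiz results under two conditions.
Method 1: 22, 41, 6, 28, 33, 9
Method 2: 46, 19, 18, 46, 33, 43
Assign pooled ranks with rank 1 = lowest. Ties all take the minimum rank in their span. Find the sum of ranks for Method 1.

Sorted (ascending): 6, 9, 18, 19, 22, 28, 33, 33, 41, 43, 46, 46
The 2 values of 33 occupy positions 7–8 → each gets rank 7.
The 2 values of 46 occupy positions 11–12 → each gets rank 11.
Method 1 values → pooled ranks: 22→5, 41→9, 6→1, 28→6, 33→7, 9→2
Rank sum = 5 + 9 + 1 + 6 + 7 + 2 = 30

30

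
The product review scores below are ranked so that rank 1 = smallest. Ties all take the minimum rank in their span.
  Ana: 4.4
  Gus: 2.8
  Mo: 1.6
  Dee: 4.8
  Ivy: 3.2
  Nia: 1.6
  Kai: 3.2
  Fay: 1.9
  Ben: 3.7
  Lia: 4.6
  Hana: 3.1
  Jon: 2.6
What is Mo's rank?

1

Sorted (ascending): 1.6, 1.6, 1.9, 2.6, 2.8, 3.1, 3.2, 3.2, 3.7, 4.4, 4.6, 4.8
The 2 values of 1.6 occupy positions 1–2 → each gets rank 1.
The 2 values of 3.2 occupy positions 7–8 → each gets rank 7.
Mo has value 1.6 → rank 1.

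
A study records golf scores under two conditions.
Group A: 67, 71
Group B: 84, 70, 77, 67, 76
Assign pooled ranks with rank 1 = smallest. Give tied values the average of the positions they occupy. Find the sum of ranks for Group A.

Sorted (ascending): 67, 67, 70, 71, 76, 77, 84
The 2 values of 67 occupy positions 1–2 → average rank (1+2)/2 = 1.5.
Group A values → pooled ranks: 67→1.5, 71→4
Rank sum = 1.5 + 4 = 5.5

5.5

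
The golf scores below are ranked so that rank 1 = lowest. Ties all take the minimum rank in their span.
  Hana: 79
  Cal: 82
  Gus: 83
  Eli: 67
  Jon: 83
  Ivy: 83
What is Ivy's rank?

Sorted (ascending): 67, 79, 82, 83, 83, 83
The 3 values of 83 occupy positions 4–6 → each gets rank 4.
Ivy has value 83 → rank 4.

4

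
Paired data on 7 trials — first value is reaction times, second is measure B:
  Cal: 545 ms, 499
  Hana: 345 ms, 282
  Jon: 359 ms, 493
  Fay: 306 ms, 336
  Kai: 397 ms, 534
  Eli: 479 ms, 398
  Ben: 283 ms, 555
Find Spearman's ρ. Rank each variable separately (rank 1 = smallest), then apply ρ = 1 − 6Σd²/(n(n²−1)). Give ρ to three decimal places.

0.036

Ranks of variable 1: 7, 3, 4, 2, 5, 6, 1
Ranks of variable 2: 5, 1, 4, 2, 6, 3, 7
d = r₁ − r₂: 2, 2, 0, 0, -1, 3, -6
d²: 4, 4, 0, 0, 1, 9, 36; Σd² = 54
ρ = 1 − 6·54/(7·48) = 1 − 324/336 = 0.036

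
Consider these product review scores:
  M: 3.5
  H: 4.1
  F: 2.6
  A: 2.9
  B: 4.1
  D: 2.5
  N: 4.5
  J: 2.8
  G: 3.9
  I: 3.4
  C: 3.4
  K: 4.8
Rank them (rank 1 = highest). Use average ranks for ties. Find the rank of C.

Sorted (descending): 4.8, 4.5, 4.1, 4.1, 3.9, 3.5, 3.4, 3.4, 2.9, 2.8, 2.6, 2.5
The 2 values of 4.1 occupy positions 3–4 → average rank (3+4)/2 = 3.5.
The 2 values of 3.4 occupy positions 7–8 → average rank (7+8)/2 = 7.5.
C has value 3.4 → rank 7.5.

7.5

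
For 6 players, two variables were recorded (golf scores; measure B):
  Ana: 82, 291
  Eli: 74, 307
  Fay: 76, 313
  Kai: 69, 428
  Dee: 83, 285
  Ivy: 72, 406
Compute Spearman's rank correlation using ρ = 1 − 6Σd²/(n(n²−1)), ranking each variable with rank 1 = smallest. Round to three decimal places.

-0.943

Ranks of variable 1: 5, 3, 4, 1, 6, 2
Ranks of variable 2: 2, 3, 4, 6, 1, 5
d = r₁ − r₂: 3, 0, 0, -5, 5, -3
d²: 9, 0, 0, 25, 25, 9; Σd² = 68
ρ = 1 − 6·68/(6·35) = 1 − 408/210 = -0.943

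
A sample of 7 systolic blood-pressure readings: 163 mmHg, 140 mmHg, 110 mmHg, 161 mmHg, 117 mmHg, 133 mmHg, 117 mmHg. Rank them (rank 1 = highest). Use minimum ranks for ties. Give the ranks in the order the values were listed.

Sorted (descending): 163, 161, 140, 133, 117, 117, 110
The 2 values of 117 occupy positions 5–6 → each gets rank 5.

1, 3, 7, 2, 5, 4, 5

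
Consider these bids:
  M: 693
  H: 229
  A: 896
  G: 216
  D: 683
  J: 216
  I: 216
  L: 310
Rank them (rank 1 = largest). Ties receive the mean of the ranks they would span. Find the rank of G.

7

Sorted (descending): 896, 693, 683, 310, 229, 216, 216, 216
The 3 values of 216 occupy positions 6–8 → average rank 7.
G has value 216 → rank 7.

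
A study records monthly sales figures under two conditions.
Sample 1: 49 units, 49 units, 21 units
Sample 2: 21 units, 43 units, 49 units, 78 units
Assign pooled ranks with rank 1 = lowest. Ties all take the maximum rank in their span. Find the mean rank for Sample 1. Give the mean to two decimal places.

4.67

Sorted (ascending): 21, 21, 43, 49, 49, 49, 78
The 2 values of 21 occupy positions 1–2 → each gets rank 2.
The 3 values of 49 occupy positions 4–6 → each gets rank 6.
Sample 1 values → pooled ranks: 49→6, 49→6, 21→2
Mean rank = (6 + 6 + 2) / 3 = 4.67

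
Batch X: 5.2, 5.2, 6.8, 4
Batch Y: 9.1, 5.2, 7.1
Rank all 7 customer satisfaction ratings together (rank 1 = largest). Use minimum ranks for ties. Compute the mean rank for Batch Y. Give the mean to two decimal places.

Sorted (descending): 9.1, 7.1, 6.8, 5.2, 5.2, 5.2, 4
The 3 values of 5.2 occupy positions 4–6 → each gets rank 4.
Batch Y values → pooled ranks: 9.1→1, 5.2→4, 7.1→2
Mean rank = (1 + 4 + 2) / 3 = 2.33

2.33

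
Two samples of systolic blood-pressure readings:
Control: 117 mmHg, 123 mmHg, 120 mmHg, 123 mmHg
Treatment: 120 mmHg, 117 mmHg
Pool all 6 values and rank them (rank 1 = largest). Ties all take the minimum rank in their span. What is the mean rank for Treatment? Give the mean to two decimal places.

4.00

Sorted (descending): 123, 123, 120, 120, 117, 117
The 2 values of 123 occupy positions 1–2 → each gets rank 1.
The 2 values of 120 occupy positions 3–4 → each gets rank 3.
The 2 values of 117 occupy positions 5–6 → each gets rank 5.
Treatment values → pooled ranks: 120→3, 117→5
Mean rank = (3 + 5) / 2 = 4.00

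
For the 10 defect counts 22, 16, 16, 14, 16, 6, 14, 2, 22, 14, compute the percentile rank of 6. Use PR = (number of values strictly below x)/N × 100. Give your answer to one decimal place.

10.0

N = 10.
Strictly below 6: 1. Equal to 6: 1.
PR = 1/10 × 100 = 10.0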